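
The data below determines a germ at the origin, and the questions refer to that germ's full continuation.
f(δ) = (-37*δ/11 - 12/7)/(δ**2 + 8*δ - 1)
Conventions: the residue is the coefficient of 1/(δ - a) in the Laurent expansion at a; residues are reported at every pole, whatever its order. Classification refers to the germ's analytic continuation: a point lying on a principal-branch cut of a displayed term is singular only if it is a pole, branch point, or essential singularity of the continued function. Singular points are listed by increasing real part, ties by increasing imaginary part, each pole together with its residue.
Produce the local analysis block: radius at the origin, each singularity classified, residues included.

Denominator factor (δ**2 + 8*δ - 1): discriminant 68, real irrational roots -4 + sqrt(17) and -4 - sqrt(17); poles of order 1, moduli -4 + sqrt(17) and 4 + sqrt(17).
The radius of convergence is the smallest modulus among the singular points: -4 + sqrt(17).
The factor δ**2 + 8*δ - 1 splits as (δ - a)(δ - a') with a = -4 - sqrt(17), a' = -4 + sqrt(17). At the order-1 pole a set g(δ) = (δ - a)*f(δ) = [-37*δ/11 - 12/7] / (δ - a').
Simple pole: residue = g(a) at a = -4 - sqrt(17), which is -37/22 - (452/1309)*sqrt(17).
The factor δ**2 + 8*δ - 1 splits as (δ - a)(δ - a') with a = -4 + sqrt(17), a' = -4 - sqrt(17). At the order-1 pole a set g(δ) = (δ - a)*f(δ) = [-37*δ/11 - 12/7] / (δ - a').
Simple pole: residue = g(a) at a = -4 + sqrt(17), which is -37/22 + (452/1309)*sqrt(17).
List the singular points by increasing real part (a conjugate pair: the negative imaginary part first).

Radius of convergence at 0: -4 + sqrt(17).
At -4 - sqrt(17): a pole of order 1; residue -37/22 - (452/1309)*sqrt(17).
At -4 + sqrt(17): a pole of order 1; residue -37/22 + (452/1309)*sqrt(17).


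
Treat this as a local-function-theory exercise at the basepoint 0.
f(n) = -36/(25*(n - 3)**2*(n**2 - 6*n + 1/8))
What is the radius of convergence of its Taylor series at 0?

The radius of convergence is 3 - (1/4)*sqrt(142).

Denominator factor (n - 3)^2: pole of order 2 at 3, modulus 3.
Denominator factor (n**2 - 6*n + 1/8): discriminant 71/2, real irrational roots 3 + (1/4)*sqrt(142) and 3 - (1/4)*sqrt(142); poles of order 1, moduli 3 + (1/4)*sqrt(142) and 3 - (1/4)*sqrt(142).
The radius of convergence is the smallest modulus among the singular points: 3 - (1/4)*sqrt(142).


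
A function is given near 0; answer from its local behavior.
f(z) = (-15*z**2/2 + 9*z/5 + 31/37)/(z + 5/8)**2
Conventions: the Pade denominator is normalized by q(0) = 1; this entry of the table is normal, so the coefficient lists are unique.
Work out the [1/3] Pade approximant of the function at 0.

Taylor coefficients needed (expand at 0): a_0 = 1984/925, a_1 = -10432/4625, a_2 = -404064/23125, a_3 = 7132672/115625, a_4 = -88262656/578125.
Write the denominator as Q(z) = 1 + q1*z + q2*z^2 + q3*z^3. Requiring Q*f - P = O(z^5) with deg P <= 1 kills the coefficients of z^2..z^4 in Q*f:
  z^2: a_2 + q1*a_1 + q2*a_0 = 0, i.e. -404064/23125 + (-10432/4625)*q1 + (1984/925)*q2 = 0.
  z^3: a_3 + q1*a_2 + q2*a_1 + q3*a_0 = 0, i.e. 7132672/115625 + (-404064/23125)*q1 + (-10432/4625)*q2 + (1984/925)*q3 = 0.
  z^4: a_4 + q1*a_3 + q2*a_2 + q3*a_1 = 0, i.e. -88262656/578125 + (7132672/115625)*q1 + (-404064/23125)*q2 + (-10432/4625)*q3 = 0.
Solving this linear system: q1 = 3121563/280840, q2 = 27852627/1404200, q3 = 9284209/112336.
The numerator is Q*f truncated at degree 1: P0 = a_0 = 1984/925; P1 = a_1 + q1*a_0 = 700904552/32472125.

The Pade approximant has numerator coefficients [1984/925, 700904552/32472125]; denominator coefficients [1, 3121563/280840, 27852627/1404200, 9284209/112336].


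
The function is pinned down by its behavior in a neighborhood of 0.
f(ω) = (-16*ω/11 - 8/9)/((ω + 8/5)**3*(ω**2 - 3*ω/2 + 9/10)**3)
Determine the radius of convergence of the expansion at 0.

Denominator factor (ω + 8/5)^3: pole of order 3 at -8/5, modulus 8/5.
Denominator factor (ω**2 - 3*ω/2 + 9/10)^3: discriminant -27/20, complex-conjugate roots (3/4) + ((3/20)*sqrt(15))*i and (3/4) - ((3/20)*sqrt(15))*i; poles of order 3, moduli (3/10)*sqrt(10) and (3/10)*sqrt(10).
The radius of convergence is the smallest modulus among the singular points: (3/10)*sqrt(10).

The radius of convergence is (3/10)*sqrt(10).


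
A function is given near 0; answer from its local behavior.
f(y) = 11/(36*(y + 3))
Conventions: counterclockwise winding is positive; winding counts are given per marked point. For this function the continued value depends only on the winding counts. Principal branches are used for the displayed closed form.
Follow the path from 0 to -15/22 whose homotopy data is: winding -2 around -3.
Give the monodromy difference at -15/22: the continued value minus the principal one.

The function is rational, hence single-valued: continuing it around any pole returns the same value, so the difference is 0.

Continued minus principal equals 0.


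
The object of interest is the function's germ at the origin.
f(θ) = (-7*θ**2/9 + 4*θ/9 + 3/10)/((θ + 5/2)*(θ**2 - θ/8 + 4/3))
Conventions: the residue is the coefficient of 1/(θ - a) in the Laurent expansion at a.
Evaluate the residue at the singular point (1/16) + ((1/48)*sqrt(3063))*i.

The residue is (-1013/34110) - ((136283/34826310)*sqrt(3063))*i.

The factor θ**2 - θ/8 + 4/3 splits as (θ - a)(θ - a') with a = (1/16) + ((1/48)*sqrt(3063))*i, a' = (1/16) - ((1/48)*sqrt(3063))*i. At the order-1 pole a set g(θ) = (θ - a)*f(θ) = [(-7*θ**2/9 + 4*θ/9 + 3/10)/(θ + 5/2)] / (θ - a').
Simple pole: residue = g(a) at a = (1/16) + ((1/48)*sqrt(3063))*i, which is (-1013/34110) - ((136283/34826310)*sqrt(3063))*i.


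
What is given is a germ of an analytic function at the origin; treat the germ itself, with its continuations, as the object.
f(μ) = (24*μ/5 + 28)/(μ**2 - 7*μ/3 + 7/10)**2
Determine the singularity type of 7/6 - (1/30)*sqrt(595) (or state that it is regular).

The point is a pole of order 2.

The denominator factor μ**2 - 7*μ/3 + 7/10 vanishes at 7/6 - (1/30)*sqrt(595) and appears to the power 2; the numerator there equals 168/5 - (4/25)*sqrt(595), nonzero, and no other factor vanishes.
Hence a pole whose order is the multiplicity, 2.


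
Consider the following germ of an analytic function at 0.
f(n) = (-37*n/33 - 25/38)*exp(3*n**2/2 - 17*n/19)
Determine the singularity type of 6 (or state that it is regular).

The point is a regular point.

There is no denominator, hence no pole anywhere.
The factor exp(3*n**2/2 - 17*n/19) is entire.
So the germ continues analytically to 6.


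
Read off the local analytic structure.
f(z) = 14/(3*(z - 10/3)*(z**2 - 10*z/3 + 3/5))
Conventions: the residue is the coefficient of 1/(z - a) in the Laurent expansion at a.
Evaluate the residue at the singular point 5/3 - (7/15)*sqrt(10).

The residue is -35/9 + (25/18)*sqrt(10).

The factor z**2 - 10*z/3 + 3/5 splits as (z - a)(z - a') with a = 5/3 - (7/15)*sqrt(10), a' = 5/3 + (7/15)*sqrt(10). At the order-1 pole a set g(z) = (z - a)*f(z) = [14/(3*(z - 10/3))] / (z - a').
Simple pole: residue = g(a) at a = 5/3 - (7/15)*sqrt(10), which is -35/9 + (25/18)*sqrt(10).


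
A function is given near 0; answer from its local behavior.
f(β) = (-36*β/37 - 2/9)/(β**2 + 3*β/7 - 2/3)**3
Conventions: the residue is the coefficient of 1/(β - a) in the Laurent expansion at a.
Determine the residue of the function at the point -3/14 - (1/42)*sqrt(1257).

The residue is (460992/2721722183)*sqrt(1257).

The factor β**2 + 3*β/7 - 2/3 splits as (β - a)(β - a') with a = -3/14 - (1/42)*sqrt(1257), a' = -3/14 + (1/42)*sqrt(1257). At the order-3 pole a set g(β) = (β - a)^3*f(β) = [-36*β/37 - 2/9] / (β - a')^3.
Order-3 pole: residue = g''(a)/2; g''(-3/14 - (1/42)*sqrt(1257)) = (921984/2721722183)*sqrt(1257), so the residue is (460992/2721722183)*sqrt(1257).


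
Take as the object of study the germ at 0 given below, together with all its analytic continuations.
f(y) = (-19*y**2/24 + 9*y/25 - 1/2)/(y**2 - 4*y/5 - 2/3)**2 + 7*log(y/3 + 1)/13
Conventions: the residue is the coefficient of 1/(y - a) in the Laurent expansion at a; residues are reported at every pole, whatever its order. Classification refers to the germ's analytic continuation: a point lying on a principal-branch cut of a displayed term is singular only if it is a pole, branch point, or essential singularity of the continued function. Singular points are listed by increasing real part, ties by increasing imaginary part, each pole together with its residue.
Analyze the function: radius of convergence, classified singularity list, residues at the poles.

Denominator factor (y**2 - 4*y/5 - 2/3)^2: discriminant 248/75, real irrational roots 2/5 + (1/15)*sqrt(186) and 2/5 - (1/15)*sqrt(186); poles of order 2, moduli 2/5 + (1/15)*sqrt(186) and -2/5 + (1/15)*sqrt(186).
Branch term (7/13)*log(1 - y/(-3)): its argument vanishes at y = -3, a logarithmic branch point, modulus 3.
The radius of convergence is the smallest modulus among the singular points: -2/5 + (1/15)*sqrt(186).
The branch term is analytic at 2/5 - (1/15)*sqrt(186) and contributes nothing to the residue; only the rational part matters.
The factor y**2 - 4*y/5 - 2/3 splits as (y - a)(y - a') with a = 2/5 - (1/15)*sqrt(186), a' = 2/5 + (1/15)*sqrt(186). At the order-2 pole a set g(y) = (y - a)^2*(rational part) = [-19*y**2/24 + 9*y/25 - 1/2] / (y - a')^2.
Order-2 pole: residue = g'(a); g'(2/5 - (1/15)*sqrt(186)) = (773/184512)*sqrt(186), so the residue is (773/184512)*sqrt(186).
The branch term is analytic at 2/5 + (1/15)*sqrt(186) and contributes nothing to the residue; only the rational part matters.
The factor y**2 - 4*y/5 - 2/3 splits as (y - a)(y - a') with a = 2/5 + (1/15)*sqrt(186), a' = 2/5 - (1/15)*sqrt(186). At the order-2 pole a set g(y) = (y - a)^2*(rational part) = [-19*y**2/24 + 9*y/25 - 1/2] / (y - a')^2.
Order-2 pole: residue = g'(a); g'(2/5 + (1/15)*sqrt(186)) = -(773/184512)*sqrt(186), so the residue is -(773/184512)*sqrt(186).
List the singular points by increasing real part (a conjugate pair: the negative imaginary part first).

Radius of convergence at 0: -2/5 + (1/15)*sqrt(186).
At -3: a logarithmic branch point.
At 2/5 - (1/15)*sqrt(186): a pole of order 2; residue (773/184512)*sqrt(186).
At 2/5 + (1/15)*sqrt(186): a pole of order 2; residue -(773/184512)*sqrt(186).


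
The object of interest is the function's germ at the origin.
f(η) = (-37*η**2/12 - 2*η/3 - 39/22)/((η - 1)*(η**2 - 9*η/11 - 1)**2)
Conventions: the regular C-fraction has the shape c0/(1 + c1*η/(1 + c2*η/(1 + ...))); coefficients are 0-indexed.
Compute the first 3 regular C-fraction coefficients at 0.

Taylor coefficients (expand at 0): a_0 = 39/22, a_1 = -335/726, a_2 = 45981/5324.
c0 = a_0 = 39/22. Peel one level at a time: if S = 1 + c*η/S' with S'(0) = 1, then c is the η-coefficient of S and S' = c*η/(S - 1).
S_1 = c0/f = 1 + (335/1287)*η + (-15914881/3312738)*η^2 + ...; c1 = 335/1287.
S_2 = c1*η/(S_1 - 1) = 1 + (15914881/862290)*η + ...; c2 = 15914881/862290.

The regular C-fraction coefficients are [39/22, 335/1287, 15914881/862290].


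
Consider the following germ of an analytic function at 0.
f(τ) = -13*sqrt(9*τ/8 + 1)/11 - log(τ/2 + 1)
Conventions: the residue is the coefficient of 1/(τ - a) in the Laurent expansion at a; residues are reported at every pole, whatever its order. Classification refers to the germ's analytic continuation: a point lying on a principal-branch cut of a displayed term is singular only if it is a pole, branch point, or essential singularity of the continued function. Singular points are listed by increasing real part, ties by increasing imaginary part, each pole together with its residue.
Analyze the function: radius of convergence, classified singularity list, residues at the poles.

Radius of convergence at 0: 8/9.
At -2: a logarithmic branch point.
At -8/9: an algebraic (square-root) branch point.

Branch term (-13/11)*sqrt(1 - τ/(-8/9)): its argument vanishes at τ = -8/9, a square-root branch point, modulus 8/9.
Branch term (-1)*log(1 - τ/(-2)): its argument vanishes at τ = -2, a logarithmic branch point, modulus 2.
The radius of convergence is the smallest modulus among the singular points: 8/9.
List the singular points by increasing real part (a conjugate pair: the negative imaginary part first).


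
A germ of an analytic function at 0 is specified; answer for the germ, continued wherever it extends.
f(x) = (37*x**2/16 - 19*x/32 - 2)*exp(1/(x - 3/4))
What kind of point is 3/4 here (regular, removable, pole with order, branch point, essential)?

The exponent 1/(x - (3/4)) has a pole at 3/4, so exp(1/(x - (3/4))) takes every nonzero value near it: an essential singularity (not a pole of any order).

The point is an essential singularity.


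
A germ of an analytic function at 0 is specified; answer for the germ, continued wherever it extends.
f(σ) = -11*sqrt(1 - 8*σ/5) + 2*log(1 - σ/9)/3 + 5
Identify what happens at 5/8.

The point is an algebraic (square-root) branch point.

The term (-11)*sqrt(1 - σ/(5/8)) has argument 1 - 5/8/(5/8) = 0 at 5/8: a square-root (algebraic, two-sheeted) branch point; the remaining terms are analytic or single-valued there.


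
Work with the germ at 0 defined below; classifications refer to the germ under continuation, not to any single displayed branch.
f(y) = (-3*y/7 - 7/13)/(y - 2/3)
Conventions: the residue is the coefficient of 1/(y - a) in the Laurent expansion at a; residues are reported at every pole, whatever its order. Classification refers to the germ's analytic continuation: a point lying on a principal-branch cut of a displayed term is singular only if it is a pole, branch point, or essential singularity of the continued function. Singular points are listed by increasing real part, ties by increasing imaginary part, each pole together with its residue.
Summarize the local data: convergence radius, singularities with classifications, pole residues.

Denominator factor (y - 2/3): pole of order 1 at 2/3, modulus 2/3.
The radius of convergence is the smallest modulus among the singular points: 2/3.
At the order-1 pole 2/3 set g(y) = (y - (2/3))*f(y) = -3*y/7 - 7/13.
Simple pole: residue = g(a) at a = 2/3, which is -75/91.

Radius of convergence at 0: 2/3.
At 2/3: a pole of order 1; residue -75/91.


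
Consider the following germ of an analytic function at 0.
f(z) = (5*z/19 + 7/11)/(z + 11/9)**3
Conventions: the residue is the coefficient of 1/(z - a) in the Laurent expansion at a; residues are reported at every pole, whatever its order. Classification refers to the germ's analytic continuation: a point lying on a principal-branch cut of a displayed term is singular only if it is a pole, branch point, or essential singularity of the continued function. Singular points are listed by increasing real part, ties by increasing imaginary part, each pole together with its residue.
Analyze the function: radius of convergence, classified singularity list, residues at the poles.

Radius of convergence at 0: 11/9.
At -11/9: a pole of order 3; residue 0.

Denominator factor (z + 11/9)^3: pole of order 3 at -11/9, modulus 11/9.
The radius of convergence is the smallest modulus among the singular points: 11/9.
At the order-3 pole -11/9 set g(z) = (z - (-11/9))^3*f(z) = 5*z/19 + 7/11.
Order-3 pole: residue = g''(a)/2; g''(-11/9) = 0, so the residue is 0.


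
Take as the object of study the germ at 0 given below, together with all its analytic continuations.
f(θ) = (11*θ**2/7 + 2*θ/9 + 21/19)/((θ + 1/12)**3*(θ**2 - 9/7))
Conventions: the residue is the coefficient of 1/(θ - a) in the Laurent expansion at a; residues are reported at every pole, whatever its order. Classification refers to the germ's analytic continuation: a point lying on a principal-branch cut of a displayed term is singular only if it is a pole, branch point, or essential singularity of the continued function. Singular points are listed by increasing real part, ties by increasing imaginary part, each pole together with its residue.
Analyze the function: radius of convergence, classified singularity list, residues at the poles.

Radius of convergence at 0: 1/12.
At -(3/7)*sqrt(7): a pole of order 1; residue 39038809920/40692310811 + (108084672/2141700569)*sqrt(7).
At -1/12: a pole of order 3; residue -78077619840/40692310811.
At (3/7)*sqrt(7): a pole of order 1; residue 39038809920/40692310811 - (108084672/2141700569)*sqrt(7).

Denominator factor (θ + 1/12)^3: pole of order 3 at -1/12, modulus 1/12.
Denominator factor (θ**2 - 9/7): discriminant 36/7, real irrational roots (3/7)*sqrt(7) and -(3/7)*sqrt(7); poles of order 1, moduli (3/7)*sqrt(7) and (3/7)*sqrt(7).
The radius of convergence is the smallest modulus among the singular points: 1/12.
The factor θ**2 - 9/7 splits as (θ - a)(θ - a') with a = -(3/7)*sqrt(7), a' = (3/7)*sqrt(7). At the order-1 pole a set g(θ) = (θ - a)*f(θ) = [(11*θ**2/7 + 2*θ/9 + 21/19)/(θ + 1/12)**3] / (θ - a').
Simple pole: residue = g(a) at a = -(3/7)*sqrt(7), which is 39038809920/40692310811 + (108084672/2141700569)*sqrt(7).
At the order-3 pole -1/12 set g(θ) = (θ - (-1/12))^3*f(θ) = (11*θ**2/7 + 2*θ/9 + 21/19)/(θ**2 - 9/7).
Order-3 pole: residue = g''(a)/2; g''(-1/12) = -156155239680/40692310811, so the residue is -78077619840/40692310811.
The factor θ**2 - 9/7 splits as (θ - a)(θ - a') with a = (3/7)*sqrt(7), a' = -(3/7)*sqrt(7). At the order-1 pole a set g(θ) = (θ - a)*f(θ) = [(11*θ**2/7 + 2*θ/9 + 21/19)/(θ + 1/12)**3] / (θ - a').
Simple pole: residue = g(a) at a = (3/7)*sqrt(7), which is 39038809920/40692310811 - (108084672/2141700569)*sqrt(7).
List the singular points by increasing real part (a conjugate pair: the negative imaginary part first).


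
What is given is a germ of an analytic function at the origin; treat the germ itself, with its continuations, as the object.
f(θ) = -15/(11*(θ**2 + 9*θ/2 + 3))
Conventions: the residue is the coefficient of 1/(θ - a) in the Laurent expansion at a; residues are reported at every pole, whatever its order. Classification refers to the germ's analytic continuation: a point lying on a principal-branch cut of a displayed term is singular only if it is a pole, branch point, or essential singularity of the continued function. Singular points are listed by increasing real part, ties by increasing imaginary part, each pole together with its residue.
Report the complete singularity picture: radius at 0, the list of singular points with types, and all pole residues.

Radius of convergence at 0: 9/4 - (1/4)*sqrt(33).
At -9/4 - (1/4)*sqrt(33): a pole of order 1; residue (10/121)*sqrt(33).
At -9/4 + (1/4)*sqrt(33): a pole of order 1; residue -(10/121)*sqrt(33).

Denominator factor (θ**2 + 9*θ/2 + 3): discriminant 33/4, real irrational roots -9/4 + (1/4)*sqrt(33) and -9/4 - (1/4)*sqrt(33); poles of order 1, moduli 9/4 - (1/4)*sqrt(33) and 9/4 + (1/4)*sqrt(33).
The radius of convergence is the smallest modulus among the singular points: 9/4 - (1/4)*sqrt(33).
The factor θ**2 + 9*θ/2 + 3 splits as (θ - a)(θ - a') with a = -9/4 - (1/4)*sqrt(33), a' = -9/4 + (1/4)*sqrt(33). At the order-1 pole a set g(θ) = (θ - a)*f(θ) = [-15/11] / (θ - a').
Simple pole: residue = g(a) at a = -9/4 - (1/4)*sqrt(33), which is (10/121)*sqrt(33).
The factor θ**2 + 9*θ/2 + 3 splits as (θ - a)(θ - a') with a = -9/4 + (1/4)*sqrt(33), a' = -9/4 - (1/4)*sqrt(33). At the order-1 pole a set g(θ) = (θ - a)*f(θ) = [-15/11] / (θ - a').
Simple pole: residue = g(a) at a = -9/4 + (1/4)*sqrt(33), which is -(10/121)*sqrt(33).
List the singular points by increasing real part (a conjugate pair: the negative imaginary part first).


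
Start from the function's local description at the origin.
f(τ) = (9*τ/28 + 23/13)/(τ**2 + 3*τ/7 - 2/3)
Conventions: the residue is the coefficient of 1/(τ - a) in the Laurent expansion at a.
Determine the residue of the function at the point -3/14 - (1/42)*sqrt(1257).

The factor τ**2 + 3*τ/7 - 2/3 splits as (τ - a)(τ - a') with a = -3/14 - (1/42)*sqrt(1257), a' = -3/14 + (1/42)*sqrt(1257). At the order-1 pole a set g(τ) = (τ - a)*f(τ) = [9*τ/28 + 23/13] / (τ - a').
Simple pole: residue = g(a) at a = -3/14 - (1/42)*sqrt(1257), which is 9/56 - (8665/305032)*sqrt(1257).

The residue is 9/56 - (8665/305032)*sqrt(1257).


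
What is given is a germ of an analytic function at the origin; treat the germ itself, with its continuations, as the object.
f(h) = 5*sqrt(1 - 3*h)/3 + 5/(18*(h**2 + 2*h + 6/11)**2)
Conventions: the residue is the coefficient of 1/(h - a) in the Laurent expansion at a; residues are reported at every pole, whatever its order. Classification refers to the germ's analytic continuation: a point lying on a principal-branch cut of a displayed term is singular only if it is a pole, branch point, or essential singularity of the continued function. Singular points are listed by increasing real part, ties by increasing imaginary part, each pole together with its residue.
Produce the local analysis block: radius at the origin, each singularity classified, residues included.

Radius of convergence at 0: 1 - (1/11)*sqrt(55).
At -1 - (1/11)*sqrt(55): a pole of order 2; residue (11/360)*sqrt(55).
At -1 + (1/11)*sqrt(55): a pole of order 2; residue -(11/360)*sqrt(55).
At 1/3: an algebraic (square-root) branch point.

Denominator factor (h**2 + 2*h + 6/11)^2: discriminant 20/11, real irrational roots -1 + (1/11)*sqrt(55) and -1 - (1/11)*sqrt(55); poles of order 2, moduli 1 - (1/11)*sqrt(55) and 1 + (1/11)*sqrt(55).
Branch term (5/3)*sqrt(1 - h/(1/3)): its argument vanishes at h = 1/3, a square-root branch point, modulus 1/3.
The radius of convergence is the smallest modulus among the singular points: 1 - (1/11)*sqrt(55).
The branch term is analytic at -1 - (1/11)*sqrt(55) and contributes nothing to the residue; only the rational part matters.
The factor h**2 + 2*h + 6/11 splits as (h - a)(h - a') with a = -1 - (1/11)*sqrt(55), a' = -1 + (1/11)*sqrt(55). At the order-2 pole a set g(h) = (h - a)^2*(rational part) = [5/18] / (h - a')^2.
Order-2 pole: residue = g'(a); g'(-1 - (1/11)*sqrt(55)) = (11/360)*sqrt(55), so the residue is (11/360)*sqrt(55).
The branch term is analytic at -1 + (1/11)*sqrt(55) and contributes nothing to the residue; only the rational part matters.
The factor h**2 + 2*h + 6/11 splits as (h - a)(h - a') with a = -1 + (1/11)*sqrt(55), a' = -1 - (1/11)*sqrt(55). At the order-2 pole a set g(h) = (h - a)^2*(rational part) = [5/18] / (h - a')^2.
Order-2 pole: residue = g'(a); g'(-1 + (1/11)*sqrt(55)) = -(11/360)*sqrt(55), so the residue is -(11/360)*sqrt(55).
List the singular points by increasing real part (a conjugate pair: the negative imaginary part first).


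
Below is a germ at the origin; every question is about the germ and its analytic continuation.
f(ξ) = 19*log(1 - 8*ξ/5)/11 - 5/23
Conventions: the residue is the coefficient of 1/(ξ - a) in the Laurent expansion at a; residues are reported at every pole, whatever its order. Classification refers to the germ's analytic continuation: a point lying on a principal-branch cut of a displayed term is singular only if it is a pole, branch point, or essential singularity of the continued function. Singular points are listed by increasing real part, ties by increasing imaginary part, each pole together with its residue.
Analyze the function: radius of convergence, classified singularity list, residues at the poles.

Radius of convergence at 0: 5/8.
At 5/8: a logarithmic branch point.

Branch term (19/11)*log(1 - ξ/(5/8)): its argument vanishes at ξ = 5/8, a logarithmic branch point, modulus 5/8.
The radius of convergence is the smallest modulus among the singular points: 5/8.


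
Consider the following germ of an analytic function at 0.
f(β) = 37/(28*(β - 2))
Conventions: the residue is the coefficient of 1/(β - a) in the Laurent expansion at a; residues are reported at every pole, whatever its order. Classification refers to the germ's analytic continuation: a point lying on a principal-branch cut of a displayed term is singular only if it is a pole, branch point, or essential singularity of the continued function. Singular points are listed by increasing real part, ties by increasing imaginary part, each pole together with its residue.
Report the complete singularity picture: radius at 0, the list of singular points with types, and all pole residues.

Denominator factor (β - 2): pole of order 1 at 2, modulus 2.
The radius of convergence is the smallest modulus among the singular points: 2.
At the order-1 pole 2 set g(β) = (β - (2))*f(β) = 37/28.
Simple pole: residue = g(a) at a = 2, which is 37/28.

Radius of convergence at 0: 2.
At 2: a pole of order 1; residue 37/28.


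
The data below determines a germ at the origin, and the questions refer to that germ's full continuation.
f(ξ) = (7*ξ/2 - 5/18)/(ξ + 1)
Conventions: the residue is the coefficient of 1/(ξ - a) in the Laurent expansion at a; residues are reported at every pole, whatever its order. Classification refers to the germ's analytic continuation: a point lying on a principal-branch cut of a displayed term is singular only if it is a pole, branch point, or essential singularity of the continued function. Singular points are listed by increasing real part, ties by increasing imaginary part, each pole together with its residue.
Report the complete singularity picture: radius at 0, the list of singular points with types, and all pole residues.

Denominator factor (ξ + 1): pole of order 1 at -1, modulus 1.
The radius of convergence is the smallest modulus among the singular points: 1.
At the order-1 pole -1 set g(ξ) = (ξ - (-1))*f(ξ) = 7*ξ/2 - 5/18.
Simple pole: residue = g(a) at a = -1, which is -34/9.

Radius of convergence at 0: 1.
At -1: a pole of order 1; residue -34/9.


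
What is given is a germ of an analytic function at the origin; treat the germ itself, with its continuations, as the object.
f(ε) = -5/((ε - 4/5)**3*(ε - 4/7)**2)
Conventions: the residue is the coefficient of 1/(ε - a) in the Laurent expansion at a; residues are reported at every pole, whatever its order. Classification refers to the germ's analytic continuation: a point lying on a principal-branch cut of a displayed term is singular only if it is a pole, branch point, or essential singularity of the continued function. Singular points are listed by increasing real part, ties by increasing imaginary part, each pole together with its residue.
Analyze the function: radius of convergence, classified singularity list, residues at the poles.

Radius of convergence at 0: 4/7.
At 4/7: a pole of order 2; residue 22509375/4096.
At 4/5: a pole of order 3; residue -22509375/4096.

Denominator factor (ε - 4/5)^3: pole of order 3 at 4/5, modulus 4/5.
Denominator factor (ε - 4/7)^2: pole of order 2 at 4/7, modulus 4/7.
The radius of convergence is the smallest modulus among the singular points: 4/7.
At the order-2 pole 4/7 set g(ε) = (ε - (4/7))^2*f(ε) = -5/(ε - 4/5)**3.
Order-2 pole: residue = g'(a); g'(4/7) = 22509375/4096, so the residue is 22509375/4096.
At the order-3 pole 4/5 set g(ε) = (ε - (4/5))^3*f(ε) = -5/(ε - 4/7)**2.
Order-3 pole: residue = g''(a)/2; g''(4/5) = -22509375/2048, so the residue is -22509375/4096.
List the singular points by increasing real part (a conjugate pair: the negative imaginary part first).


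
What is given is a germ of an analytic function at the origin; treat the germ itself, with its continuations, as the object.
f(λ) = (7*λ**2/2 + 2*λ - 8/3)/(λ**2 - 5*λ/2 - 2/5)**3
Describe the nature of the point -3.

Denominator factors: λ**2 - 5*λ/2 - 2/5 = 161/10 at λ = -3 — none vanishes.
So the germ continues analytically to -3.

The point is a regular point.


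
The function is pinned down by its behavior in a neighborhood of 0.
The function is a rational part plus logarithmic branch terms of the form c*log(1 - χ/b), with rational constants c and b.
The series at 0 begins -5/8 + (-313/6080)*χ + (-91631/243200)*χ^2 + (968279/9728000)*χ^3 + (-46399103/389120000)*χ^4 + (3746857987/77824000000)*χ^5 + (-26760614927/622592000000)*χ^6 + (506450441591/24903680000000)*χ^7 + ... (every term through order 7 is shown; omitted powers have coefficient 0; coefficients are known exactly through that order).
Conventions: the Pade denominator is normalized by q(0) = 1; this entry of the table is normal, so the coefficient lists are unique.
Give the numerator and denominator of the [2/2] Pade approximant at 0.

Taylor coefficients needed (read off): a_0 = -5/8, a_1 = -313/6080, a_2 = -91631/243200, a_3 = 968279/9728000, a_4 = -46399103/389120000.
Write the denominator as Q(χ) = 1 + q1*χ + q2*χ^2. Requiring Q*f - P = O(χ^5) with deg P <= 2 kills the coefficients of χ^3..χ^4 in Q*f:
  χ^3: a_3 + q1*a_2 + q2*a_1 = 0, i.e. 968279/9728000 + (-91631/243200)*q1 + (-313/6080)*q2 = 0.
  χ^4: a_4 + q1*a_3 + q2*a_2 = 0, i.e. -46399103/389120000 + (968279/9728000)*q1 + (-91631/243200)*q2 = 0.
Solving this linear system: q1 = 38410451/129454040, q2 = -308224701/1294540400.
The numerator is Q*f truncated at degree 2: P0 = a_0 = -5/8; P1 = a_1 + q1*a_0 = -1165492677/4919253520; P2 = a_2 + q1*a_1 + q2*a_0 = -1495680963/6149066900.

The Pade approximant has numerator coefficients [-5/8, -1165492677/4919253520, -1495680963/6149066900]; denominator coefficients [1, 38410451/129454040, -308224701/1294540400].


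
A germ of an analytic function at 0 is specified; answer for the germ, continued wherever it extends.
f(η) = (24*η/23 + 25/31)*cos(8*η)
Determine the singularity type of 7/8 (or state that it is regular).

The point is a regular point.

There is no denominator, hence no pole anywhere.
The factor cos(8*η) is entire.
So the germ continues analytically to 7/8.


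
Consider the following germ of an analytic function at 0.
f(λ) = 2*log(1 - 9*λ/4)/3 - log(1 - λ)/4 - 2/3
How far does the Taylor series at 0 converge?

Branch term (-1/4)*log(1 - λ/(1)): its argument vanishes at λ = 1, a logarithmic branch point, modulus 1.
Branch term (2/3)*log(1 - λ/(4/9)): its argument vanishes at λ = 4/9, a logarithmic branch point, modulus 4/9.
The radius of convergence is the smallest modulus among the singular points: 4/9.

The radius of convergence is 4/9.


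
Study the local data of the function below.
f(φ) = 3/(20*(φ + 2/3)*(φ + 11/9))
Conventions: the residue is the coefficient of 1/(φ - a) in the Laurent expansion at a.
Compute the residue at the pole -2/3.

At the order-1 pole -2/3 set g(φ) = (φ - (-2/3))*f(φ) = 3/(20*(φ + 11/9)).
Simple pole: residue = g(a) at a = -2/3, which is 27/100.

The residue is 27/100.


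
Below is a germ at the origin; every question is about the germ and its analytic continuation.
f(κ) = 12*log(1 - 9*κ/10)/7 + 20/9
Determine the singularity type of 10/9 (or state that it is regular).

The term (12/7)*log(1 - κ/(10/9)) has argument 1 - 10/9/(10/9) = 0 at 10/9: a logarithmic (infinitely-sheeted) branch point; the remaining terms are analytic or single-valued there.

The point is a logarithmic branch point.


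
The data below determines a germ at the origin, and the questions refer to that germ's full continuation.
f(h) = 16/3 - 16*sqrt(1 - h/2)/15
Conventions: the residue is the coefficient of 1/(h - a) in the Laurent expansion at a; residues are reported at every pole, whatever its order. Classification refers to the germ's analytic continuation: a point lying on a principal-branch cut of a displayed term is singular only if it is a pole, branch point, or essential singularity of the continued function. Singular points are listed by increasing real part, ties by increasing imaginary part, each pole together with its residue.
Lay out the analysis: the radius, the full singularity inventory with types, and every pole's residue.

Branch term (-16/15)*sqrt(1 - h/(2)): its argument vanishes at h = 2, a square-root branch point, modulus 2.
The radius of convergence is the smallest modulus among the singular points: 2.

Radius of convergence at 0: 2.
At 2: an algebraic (square-root) branch point.


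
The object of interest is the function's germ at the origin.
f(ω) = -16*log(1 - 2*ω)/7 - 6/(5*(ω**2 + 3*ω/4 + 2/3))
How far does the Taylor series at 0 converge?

Denominator factor (ω**2 + 3*ω/4 + 2/3): discriminant -101/48, complex-conjugate roots (-3/8) + ((1/24)*sqrt(303))*i and (-3/8) - ((1/24)*sqrt(303))*i; poles of order 1, moduli (1/3)*sqrt(6) and (1/3)*sqrt(6).
Branch term (-16/7)*log(1 - ω/(1/2)): its argument vanishes at ω = 1/2, a logarithmic branch point, modulus 1/2.
The radius of convergence is the smallest modulus among the singular points: 1/2.

The radius of convergence is 1/2.


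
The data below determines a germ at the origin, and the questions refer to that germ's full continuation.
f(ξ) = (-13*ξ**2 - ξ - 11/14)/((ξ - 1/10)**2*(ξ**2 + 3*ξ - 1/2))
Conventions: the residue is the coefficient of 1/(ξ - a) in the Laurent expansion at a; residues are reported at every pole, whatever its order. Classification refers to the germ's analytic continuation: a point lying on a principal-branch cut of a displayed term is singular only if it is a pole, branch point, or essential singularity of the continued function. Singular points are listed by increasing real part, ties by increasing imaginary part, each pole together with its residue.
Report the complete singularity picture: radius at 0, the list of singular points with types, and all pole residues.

Denominator factor (ξ**2 + 3*ξ - 1/2): discriminant 11, real irrational roots -3/2 + (1/2)*sqrt(11) and -3/2 - (1/2)*sqrt(11); poles of order 1, moduli -3/2 + (1/2)*sqrt(11) and 3/2 + (1/2)*sqrt(11).
Denominator factor (ξ - 1/10)^2: pole of order 2 at 1/10, modulus 1/10.
The radius of convergence is the smallest modulus among the singular points: 1/10.
The factor ξ**2 + 3*ξ - 1/2 splits as (ξ - a)(ξ - a') with a = -3/2 - (1/2)*sqrt(11), a' = -3/2 + (1/2)*sqrt(11). At the order-1 pole a set g(ξ) = (ξ - a)*f(ξ) = [(-13*ξ**2 - ξ - 11/14)/(ξ - 1/10)**2] / (ξ - a').
Simple pole: residue = g(a) at a = -3/2 - (1/2)*sqrt(11), which is -137700/2527 + (487000/27797)*sqrt(11).
At the order-2 pole 1/10 set g(ξ) = (ξ - (1/10))^2*f(ξ) = (-13*ξ**2 - ξ - 11/14)/(ξ**2 + 3*ξ - 1/2).
Order-2 pole: residue = g'(a); g'(1/10) = 275400/2527, so the residue is 275400/2527.
The factor ξ**2 + 3*ξ - 1/2 splits as (ξ - a)(ξ - a') with a = -3/2 + (1/2)*sqrt(11), a' = -3/2 - (1/2)*sqrt(11). At the order-1 pole a set g(ξ) = (ξ - a)*f(ξ) = [(-13*ξ**2 - ξ - 11/14)/(ξ - 1/10)**2] / (ξ - a').
Simple pole: residue = g(a) at a = -3/2 + (1/2)*sqrt(11), which is -137700/2527 - (487000/27797)*sqrt(11).
List the singular points by increasing real part (a conjugate pair: the negative imaginary part first).

Radius of convergence at 0: 1/10.
At -3/2 - (1/2)*sqrt(11): a pole of order 1; residue -137700/2527 + (487000/27797)*sqrt(11).
At 1/10: a pole of order 2; residue 275400/2527.
At -3/2 + (1/2)*sqrt(11): a pole of order 1; residue -137700/2527 - (487000/27797)*sqrt(11).


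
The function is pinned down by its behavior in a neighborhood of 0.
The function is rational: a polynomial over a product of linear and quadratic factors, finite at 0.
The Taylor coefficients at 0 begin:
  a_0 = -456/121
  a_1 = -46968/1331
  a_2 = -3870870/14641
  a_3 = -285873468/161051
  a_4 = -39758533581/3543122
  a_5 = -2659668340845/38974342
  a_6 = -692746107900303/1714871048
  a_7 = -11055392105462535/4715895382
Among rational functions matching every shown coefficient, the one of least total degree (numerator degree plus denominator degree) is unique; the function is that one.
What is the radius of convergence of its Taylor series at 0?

The radius of convergence is -3/4 + (1/12)*sqrt(129).

No rational of total degree below 5 reproduces all 8 coefficients; solving the [0/5] Pade equations on them gives f(λ) = 38/(33*(λ - 11/4)*(λ**2 + 3*λ/2 - 1/3)**2), whose expansion matches every shown term.
Denominator factor (λ - 11/4): pole of order 1 at 11/4, modulus 11/4.
Denominator factor (λ**2 + 3*λ/2 - 1/3)^2: discriminant 43/12, real irrational roots -3/4 + (1/12)*sqrt(129) and -3/4 - (1/12)*sqrt(129); poles of order 2, moduli -3/4 + (1/12)*sqrt(129) and 3/4 + (1/12)*sqrt(129).
The radius of convergence is the smallest modulus among the singular points: -3/4 + (1/12)*sqrt(129).


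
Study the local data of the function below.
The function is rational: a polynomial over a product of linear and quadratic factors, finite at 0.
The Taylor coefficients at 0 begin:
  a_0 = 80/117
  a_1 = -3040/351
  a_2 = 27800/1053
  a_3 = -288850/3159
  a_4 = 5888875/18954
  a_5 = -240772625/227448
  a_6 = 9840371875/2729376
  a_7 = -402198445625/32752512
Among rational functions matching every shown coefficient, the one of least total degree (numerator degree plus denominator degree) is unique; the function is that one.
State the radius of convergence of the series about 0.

No rational of total degree below 3 reproduces all 8 coefficients; solving the [1/2] Pade equations on them gives f(ψ) = (4*ψ - 16/39)/(ψ**2 - 7*ψ/4 - 3/5), whose expansion matches every shown term.
Denominator factor (ψ**2 - 7*ψ/4 - 3/5): discriminant 437/80, real irrational roots 7/8 + (1/40)*sqrt(2185) and 7/8 - (1/40)*sqrt(2185); poles of order 1, moduli 7/8 + (1/40)*sqrt(2185) and -7/8 + (1/40)*sqrt(2185).
The radius of convergence is the smallest modulus among the singular points: -7/8 + (1/40)*sqrt(2185).

The radius of convergence is -7/8 + (1/40)*sqrt(2185).


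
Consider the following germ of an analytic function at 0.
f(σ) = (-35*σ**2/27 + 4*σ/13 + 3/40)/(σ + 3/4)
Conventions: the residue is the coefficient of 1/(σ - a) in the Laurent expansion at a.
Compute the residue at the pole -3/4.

At the order-1 pole -3/4 set g(σ) = (σ - (-3/4))*f(σ) = -35*σ**2/27 + 4*σ/13 + 3/40.
Simple pole: residue = g(a) at a = -3/4, which is -2761/3120.

The residue is -2761/3120.


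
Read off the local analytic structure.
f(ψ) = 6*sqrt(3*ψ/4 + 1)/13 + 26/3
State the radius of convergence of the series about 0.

Branch term (6/13)*sqrt(1 - ψ/(-4/3)): its argument vanishes at ψ = -4/3, a square-root branch point, modulus 4/3.
The radius of convergence is the smallest modulus among the singular points: 4/3.

The radius of convergence is 4/3.


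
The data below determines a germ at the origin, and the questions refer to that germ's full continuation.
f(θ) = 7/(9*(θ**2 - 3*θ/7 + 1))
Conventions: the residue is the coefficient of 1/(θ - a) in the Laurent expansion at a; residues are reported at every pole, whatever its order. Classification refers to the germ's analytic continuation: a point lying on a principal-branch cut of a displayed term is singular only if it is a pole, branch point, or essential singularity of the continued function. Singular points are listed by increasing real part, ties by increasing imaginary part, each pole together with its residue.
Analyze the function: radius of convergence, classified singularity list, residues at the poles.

Denominator factor (θ**2 - 3*θ/7 + 1): discriminant -187/49, complex-conjugate roots (3/14) + ((1/14)*sqrt(187))*i and (3/14) - ((1/14)*sqrt(187))*i; poles of order 1, moduli 1 and 1.
The radius of convergence is the smallest modulus among the singular points: 1.
The factor θ**2 - 3*θ/7 + 1 splits as (θ - a)(θ - a') with a = (3/14) - ((1/14)*sqrt(187))*i, a' = (3/14) + ((1/14)*sqrt(187))*i. At the order-1 pole a set g(θ) = (θ - a)*f(θ) = [7/9] / (θ - a').
Simple pole: residue = g(a) at a = (3/14) - ((1/14)*sqrt(187))*i, which is ((49/1683)*sqrt(187))*i.
The factor θ**2 - 3*θ/7 + 1 splits as (θ - a)(θ - a') with a = (3/14) + ((1/14)*sqrt(187))*i, a' = (3/14) - ((1/14)*sqrt(187))*i. At the order-1 pole a set g(θ) = (θ - a)*f(θ) = [7/9] / (θ - a').
Simple pole: residue = g(a) at a = (3/14) + ((1/14)*sqrt(187))*i, which is -((49/1683)*sqrt(187))*i.
List the singular points by increasing real part (a conjugate pair: the negative imaginary part first).

Radius of convergence at 0: 1.
At (3/14) - ((1/14)*sqrt(187))*i: a pole of order 1; residue ((49/1683)*sqrt(187))*i.
At (3/14) + ((1/14)*sqrt(187))*i: a pole of order 1; residue -((49/1683)*sqrt(187))*i.


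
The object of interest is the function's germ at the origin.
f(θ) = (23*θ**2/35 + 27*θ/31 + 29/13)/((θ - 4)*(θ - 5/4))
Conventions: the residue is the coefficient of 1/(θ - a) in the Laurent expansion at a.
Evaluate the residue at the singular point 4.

The residue is 915636/155155.

At the order-1 pole 4 set g(θ) = (θ - (4))*f(θ) = (23*θ**2/35 + 27*θ/31 + 29/13)/(θ - 5/4).
Simple pole: residue = g(a) at a = 4, which is 915636/155155.
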